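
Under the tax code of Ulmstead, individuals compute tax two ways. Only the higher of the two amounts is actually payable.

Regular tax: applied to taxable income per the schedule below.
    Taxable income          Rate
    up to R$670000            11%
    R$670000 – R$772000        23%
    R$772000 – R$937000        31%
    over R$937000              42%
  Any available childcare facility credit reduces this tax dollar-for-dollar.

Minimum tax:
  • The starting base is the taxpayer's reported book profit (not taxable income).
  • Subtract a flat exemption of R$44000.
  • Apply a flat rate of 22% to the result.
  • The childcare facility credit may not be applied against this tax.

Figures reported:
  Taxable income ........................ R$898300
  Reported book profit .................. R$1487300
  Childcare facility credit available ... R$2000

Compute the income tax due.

R$317526

Minimum tax:
  Base (reported book profit): R$1487300
  Less exemption R$44000 → base R$1443300
  R$1443300 × 22% = R$317526

Regular tax:
  R$670000 × 11% = R$73700
  R$102000 × 23% = R$23460
  R$126300 × 31% = R$39153
  → R$136313
  Less childcare facility credit R$2000 → R$134313

R$317526 > R$134313, so the minimum tax is the binding amount.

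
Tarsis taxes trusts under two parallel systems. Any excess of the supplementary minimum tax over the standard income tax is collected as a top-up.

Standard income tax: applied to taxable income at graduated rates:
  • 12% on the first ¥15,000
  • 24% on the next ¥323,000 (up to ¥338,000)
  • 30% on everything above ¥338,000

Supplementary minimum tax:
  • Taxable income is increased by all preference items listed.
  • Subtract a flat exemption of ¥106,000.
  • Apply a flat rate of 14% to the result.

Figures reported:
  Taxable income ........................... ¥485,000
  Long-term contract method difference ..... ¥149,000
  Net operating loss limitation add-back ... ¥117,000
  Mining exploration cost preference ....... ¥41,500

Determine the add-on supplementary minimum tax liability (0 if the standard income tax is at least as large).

Standard income tax:
  ¥15,000 × 12% = ¥1,800
  ¥323,000 × 24% = ¥77,520
  ¥147,000 × 30% = ¥44,100
  → ¥123,420

Supplementary minimum tax:
  Adjusted income: ¥485,000 + ¥149,000 + ¥117,000 + ¥41,500 = ¥792,500
  Less exemption ¥106,000 → base ¥686,500
  ¥686,500 × 14% = ¥96,110

¥96,110 ≤ ¥123,420, so no add-on is due.

¥0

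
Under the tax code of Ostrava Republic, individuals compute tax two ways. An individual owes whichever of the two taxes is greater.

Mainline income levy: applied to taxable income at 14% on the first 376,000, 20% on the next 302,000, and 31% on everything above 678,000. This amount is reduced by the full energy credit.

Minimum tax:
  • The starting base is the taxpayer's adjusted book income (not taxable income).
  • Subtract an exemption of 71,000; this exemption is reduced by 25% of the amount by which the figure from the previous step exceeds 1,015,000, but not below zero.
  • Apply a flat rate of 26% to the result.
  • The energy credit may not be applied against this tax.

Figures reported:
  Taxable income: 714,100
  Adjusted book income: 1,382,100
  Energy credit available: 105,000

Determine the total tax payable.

Minimum tax:
  Base (adjusted book income): 1,382,100
  Exemption: 25% × (1,382,100 − 1,015,000) = 91,775 ≥ 71,000, so the exemption is fully phased out
  Base: 1,382,100 − 0 = 1,382,100
  1,382,100 × 26% = 359,346

Mainline income levy:
  376,000 × 14% = 52,640
  302,000 × 20% = 60,400
  36,100 × 31% = 11,191
  → 124,231
  Less energy credit 105,000 → 19,231

359,346 > 19,231, so the minimum tax is the binding amount.

359,346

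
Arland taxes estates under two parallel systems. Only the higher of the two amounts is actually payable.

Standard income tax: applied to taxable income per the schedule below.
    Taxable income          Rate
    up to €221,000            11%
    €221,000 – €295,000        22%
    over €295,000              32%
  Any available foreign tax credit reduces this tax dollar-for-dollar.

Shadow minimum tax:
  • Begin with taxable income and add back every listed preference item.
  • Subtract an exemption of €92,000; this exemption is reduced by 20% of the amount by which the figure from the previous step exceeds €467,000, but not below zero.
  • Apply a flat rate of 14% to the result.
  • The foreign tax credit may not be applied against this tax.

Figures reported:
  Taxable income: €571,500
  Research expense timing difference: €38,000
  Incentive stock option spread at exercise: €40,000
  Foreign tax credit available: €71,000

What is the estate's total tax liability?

€83,160

Shadow minimum tax:
  Adjusted income: €571,500 + €38,000 + €40,000 = €649,500
  Exemption: €92,000 − 20% × (€649,500 − €467,000) = €92,000 − €36,500 = €55,500
  Base: €649,500 − €55,500 = €594,000
  €594,000 × 14% = €83,160

Standard income tax:
  €221,000 × 11% = €24,310
  €74,000 × 22% = €16,280
  €276,500 × 32% = €88,480
  → €129,070
  Less foreign tax credit €71,000 → €58,070

€83,160 > €58,070, so the shadow minimum tax is the binding amount.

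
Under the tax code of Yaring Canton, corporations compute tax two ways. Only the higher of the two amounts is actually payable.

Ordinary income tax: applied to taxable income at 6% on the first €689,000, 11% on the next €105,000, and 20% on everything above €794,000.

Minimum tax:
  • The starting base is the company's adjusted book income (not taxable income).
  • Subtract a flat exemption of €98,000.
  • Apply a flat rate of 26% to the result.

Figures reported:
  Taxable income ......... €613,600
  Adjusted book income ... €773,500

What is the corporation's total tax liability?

Minimum tax:
  Base (adjusted book income): €773,500
  Less exemption €98,000 → base €675,500
  €675,500 × 26% = €175,630

Ordinary income tax:
  €613,600 × 6% = €36,816

€175,630 > €36,816, so the minimum tax is the binding amount.

€175,630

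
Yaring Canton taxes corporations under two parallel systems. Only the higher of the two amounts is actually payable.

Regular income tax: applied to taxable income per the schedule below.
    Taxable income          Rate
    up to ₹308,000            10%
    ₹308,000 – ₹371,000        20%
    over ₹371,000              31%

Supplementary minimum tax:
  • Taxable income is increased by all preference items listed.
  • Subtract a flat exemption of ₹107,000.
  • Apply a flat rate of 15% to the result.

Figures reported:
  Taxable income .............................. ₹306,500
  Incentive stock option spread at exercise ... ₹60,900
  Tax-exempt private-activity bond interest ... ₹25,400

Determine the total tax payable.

Regular income tax:
  ₹306,500 × 10% = ₹30,650

Supplementary minimum tax:
  Adjusted income: ₹306,500 + ₹60,900 + ₹25,400 = ₹392,800
  Less exemption ₹107,000 → base ₹285,800
  ₹285,800 × 15% = ₹42,870

₹42,870 > ₹30,650, so the supplementary minimum tax is the binding amount.

₹42,870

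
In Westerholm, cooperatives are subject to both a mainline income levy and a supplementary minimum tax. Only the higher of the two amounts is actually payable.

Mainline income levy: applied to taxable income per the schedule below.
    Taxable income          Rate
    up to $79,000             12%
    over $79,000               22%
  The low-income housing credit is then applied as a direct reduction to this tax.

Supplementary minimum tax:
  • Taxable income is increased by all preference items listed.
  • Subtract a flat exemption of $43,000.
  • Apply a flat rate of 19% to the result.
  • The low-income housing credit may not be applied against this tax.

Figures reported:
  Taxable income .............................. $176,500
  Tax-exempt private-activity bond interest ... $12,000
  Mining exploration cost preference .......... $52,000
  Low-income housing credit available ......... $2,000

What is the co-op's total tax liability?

$37,525

Mainline income levy:
  $79,000 × 12% = $9,480
  $97,500 × 22% = $21,450
  → $30,930
  Less low-income housing credit $2,000 → $28,930

Supplementary minimum tax:
  Adjusted income: $176,500 + $12,000 + $52,000 = $240,500
  Less exemption $43,000 → base $197,500
  $197,500 × 19% = $37,525

$37,525 > $28,930, so the supplementary minimum tax is the binding amount.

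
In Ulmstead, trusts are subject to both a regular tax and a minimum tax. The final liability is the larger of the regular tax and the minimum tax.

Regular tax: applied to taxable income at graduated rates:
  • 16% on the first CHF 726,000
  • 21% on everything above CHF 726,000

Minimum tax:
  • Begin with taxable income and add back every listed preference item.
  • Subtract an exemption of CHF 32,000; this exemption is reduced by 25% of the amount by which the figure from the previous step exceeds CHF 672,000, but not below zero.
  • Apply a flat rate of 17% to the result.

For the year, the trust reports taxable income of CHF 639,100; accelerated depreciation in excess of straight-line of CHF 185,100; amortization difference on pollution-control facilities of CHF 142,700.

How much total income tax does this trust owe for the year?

Regular tax:
  CHF 639,100 × 16% = CHF 102,256

Minimum tax:
  Adjusted income: CHF 639,100 + CHF 185,100 + CHF 142,700 = CHF 966,900
  Exemption: 25% × (CHF 966,900 − CHF 672,000) = CHF 73,725 ≥ CHF 32,000, so the exemption is fully phased out
  Base: CHF 966,900 − CHF 0 = CHF 966,900
  CHF 966,900 × 17% = CHF 164,373

CHF 164,373 > CHF 102,256, so the minimum tax is the binding amount.

CHF 164,373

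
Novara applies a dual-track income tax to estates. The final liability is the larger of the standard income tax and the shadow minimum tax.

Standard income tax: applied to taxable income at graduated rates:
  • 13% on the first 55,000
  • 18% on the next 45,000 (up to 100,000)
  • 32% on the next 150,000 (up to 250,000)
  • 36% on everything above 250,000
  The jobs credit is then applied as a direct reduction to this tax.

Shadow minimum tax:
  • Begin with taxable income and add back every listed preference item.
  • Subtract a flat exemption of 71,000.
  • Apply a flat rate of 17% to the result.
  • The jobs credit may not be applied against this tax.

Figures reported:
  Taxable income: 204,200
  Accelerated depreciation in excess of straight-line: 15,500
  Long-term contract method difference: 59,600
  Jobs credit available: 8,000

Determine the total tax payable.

Shadow minimum tax:
  Adjusted income: 204,200 + 15,500 + 59,600 = 279,300
  Less exemption 71,000 → base 208,300
  208,300 × 17% = 35,411

Standard income tax:
  55,000 × 13% = 7,150
  45,000 × 18% = 8,100
  104,200 × 32% = 33,344
  → 48,594
  Less jobs credit 8,000 → 40,594

40,594 > 35,411, so the standard income tax governs.

40,594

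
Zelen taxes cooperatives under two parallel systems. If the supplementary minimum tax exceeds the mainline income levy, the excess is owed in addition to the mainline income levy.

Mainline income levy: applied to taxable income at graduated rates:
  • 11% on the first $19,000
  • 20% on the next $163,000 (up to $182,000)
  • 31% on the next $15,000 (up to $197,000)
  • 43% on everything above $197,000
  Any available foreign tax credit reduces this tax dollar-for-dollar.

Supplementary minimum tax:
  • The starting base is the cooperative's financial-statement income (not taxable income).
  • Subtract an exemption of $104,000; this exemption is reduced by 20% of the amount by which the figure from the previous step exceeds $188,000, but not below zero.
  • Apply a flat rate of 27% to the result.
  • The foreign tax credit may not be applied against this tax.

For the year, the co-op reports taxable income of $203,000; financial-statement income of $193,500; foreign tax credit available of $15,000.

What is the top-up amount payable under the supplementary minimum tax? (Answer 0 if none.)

Mainline income levy:
  $19,000 × 11% = $2,090
  $163,000 × 20% = $32,600
  $15,000 × 31% = $4,650
  $6,000 × 43% = $2,580
  → $41,920
  Less foreign tax credit $15,000 → $26,920

Supplementary minimum tax:
  Base (financial-statement income): $193,500
  Exemption: $104,000 − 20% × ($193,500 − $188,000) = $104,000 − $1,100 = $102,900
  Base: $193,500 − $102,900 = $90,600
  $90,600 × 27% = $24,462

$24,462 ≤ $26,920, so no add-on is due.

$0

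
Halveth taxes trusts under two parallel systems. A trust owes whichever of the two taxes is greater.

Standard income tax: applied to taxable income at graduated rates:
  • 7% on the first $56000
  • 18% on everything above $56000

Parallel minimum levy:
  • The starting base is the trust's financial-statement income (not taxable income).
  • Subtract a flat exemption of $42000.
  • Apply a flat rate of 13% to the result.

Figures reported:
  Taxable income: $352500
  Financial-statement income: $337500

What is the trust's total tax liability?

$57290

Parallel minimum levy:
  Base (financial-statement income): $337500
  Less exemption $42000 → base $295500
  $295500 × 13% = $38415

Standard income tax:
  $56000 × 7% = $3920
  $296500 × 18% = $53370
  → $57290

$57290 > $38415, so the standard income tax governs.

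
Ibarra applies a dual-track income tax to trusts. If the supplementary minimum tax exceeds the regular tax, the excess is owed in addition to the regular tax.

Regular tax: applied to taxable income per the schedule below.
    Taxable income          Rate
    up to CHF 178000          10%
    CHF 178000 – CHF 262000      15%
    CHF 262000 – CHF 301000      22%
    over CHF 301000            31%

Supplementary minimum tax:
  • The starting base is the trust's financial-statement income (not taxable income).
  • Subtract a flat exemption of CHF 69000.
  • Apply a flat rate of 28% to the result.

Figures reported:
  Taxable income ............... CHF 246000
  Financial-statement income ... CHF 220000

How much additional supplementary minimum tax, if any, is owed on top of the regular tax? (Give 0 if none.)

CHF 14280

Supplementary minimum tax:
  Base (financial-statement income): CHF 220000
  Less exemption CHF 69000 → base CHF 151000
  CHF 151000 × 28% = CHF 42280

Regular tax:
  CHF 178000 × 10% = CHF 17800
  CHF 68000 × 15% = CHF 10200
  → CHF 28000

Excess of supplementary minimum tax over regular tax: CHF 42280 − CHF 28000 = CHF 14280.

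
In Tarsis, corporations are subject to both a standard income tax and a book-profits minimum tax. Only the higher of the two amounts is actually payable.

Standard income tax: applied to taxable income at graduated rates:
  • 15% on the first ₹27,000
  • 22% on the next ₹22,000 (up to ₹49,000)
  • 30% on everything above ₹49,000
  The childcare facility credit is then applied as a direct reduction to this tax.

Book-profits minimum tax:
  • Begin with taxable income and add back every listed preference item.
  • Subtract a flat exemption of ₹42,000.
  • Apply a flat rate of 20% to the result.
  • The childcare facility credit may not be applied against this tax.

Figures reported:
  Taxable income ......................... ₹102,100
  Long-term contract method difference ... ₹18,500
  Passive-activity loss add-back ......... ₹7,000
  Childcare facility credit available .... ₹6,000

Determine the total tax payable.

₹18,820

Book-profits minimum tax:
  Adjusted income: ₹102,100 + ₹18,500 + ₹7,000 = ₹127,600
  Less exemption ₹42,000 → base ₹85,600
  ₹85,600 × 20% = ₹17,120

Standard income tax:
  ₹27,000 × 15% = ₹4,050
  ₹22,000 × 22% = ₹4,840
  ₹53,100 × 30% = ₹15,930
  → ₹24,820
  Less childcare facility credit ₹6,000 → ₹18,820

₹18,820 > ₹17,120, so the standard income tax governs.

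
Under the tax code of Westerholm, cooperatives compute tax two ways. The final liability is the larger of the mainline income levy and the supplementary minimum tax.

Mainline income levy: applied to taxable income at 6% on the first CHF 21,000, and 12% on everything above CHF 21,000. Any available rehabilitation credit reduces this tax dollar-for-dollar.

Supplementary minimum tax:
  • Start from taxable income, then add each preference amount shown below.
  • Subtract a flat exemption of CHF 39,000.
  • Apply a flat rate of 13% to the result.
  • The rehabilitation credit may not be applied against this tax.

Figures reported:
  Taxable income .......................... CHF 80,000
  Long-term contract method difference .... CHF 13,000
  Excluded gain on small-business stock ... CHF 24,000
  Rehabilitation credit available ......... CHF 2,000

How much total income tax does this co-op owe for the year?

Mainline income levy:
  CHF 21,000 × 6% = CHF 1,260
  CHF 59,000 × 12% = CHF 7,080
  → CHF 8,340
  Less rehabilitation credit CHF 2,000 → CHF 6,340

Supplementary minimum tax:
  Adjusted income: CHF 80,000 + CHF 13,000 + CHF 24,000 = CHF 117,000
  Less exemption CHF 39,000 → base CHF 78,000
  CHF 78,000 × 13% = CHF 10,140

CHF 10,140 > CHF 6,340, so the supplementary minimum tax is the binding amount.

CHF 10,140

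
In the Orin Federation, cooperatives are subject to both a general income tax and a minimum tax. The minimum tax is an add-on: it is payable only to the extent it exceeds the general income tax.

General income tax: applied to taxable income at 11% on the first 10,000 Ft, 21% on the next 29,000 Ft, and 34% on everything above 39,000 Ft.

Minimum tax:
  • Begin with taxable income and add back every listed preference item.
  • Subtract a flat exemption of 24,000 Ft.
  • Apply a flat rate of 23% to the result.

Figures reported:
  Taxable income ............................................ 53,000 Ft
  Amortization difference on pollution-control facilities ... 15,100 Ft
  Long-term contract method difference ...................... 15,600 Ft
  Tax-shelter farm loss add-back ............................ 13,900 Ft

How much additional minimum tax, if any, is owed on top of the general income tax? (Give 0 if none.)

Minimum tax:
  Adjusted income: 53,000 Ft + 15,100 Ft + 15,600 Ft + 13,900 Ft = 97,600 Ft
  Less exemption 24,000 Ft → base 73,600 Ft
  73,600 Ft × 23% = 16,928 Ft

General income tax:
  10,000 Ft × 11% = 1,100 Ft
  29,000 Ft × 21% = 6,090 Ft
  14,000 Ft × 34% = 4,760 Ft
  → 11,950 Ft

Excess of minimum tax over general income tax: 16,928 Ft − 11,950 Ft = 4,978 Ft.

4,978 Ft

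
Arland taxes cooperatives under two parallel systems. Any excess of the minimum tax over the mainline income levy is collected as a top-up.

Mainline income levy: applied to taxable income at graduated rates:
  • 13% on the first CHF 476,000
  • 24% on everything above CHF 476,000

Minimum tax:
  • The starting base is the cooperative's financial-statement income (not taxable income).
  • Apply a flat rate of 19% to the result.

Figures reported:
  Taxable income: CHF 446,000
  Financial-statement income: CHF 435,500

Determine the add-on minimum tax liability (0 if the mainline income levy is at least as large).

Minimum tax:
  Base (financial-statement income): CHF 435,500
  CHF 435,500 × 19% = CHF 82,745

Mainline income levy:
  CHF 446,000 × 13% = CHF 57,980

Excess of minimum tax over mainline income levy: CHF 82,745 − CHF 57,980 = CHF 24,765.

CHF 24,765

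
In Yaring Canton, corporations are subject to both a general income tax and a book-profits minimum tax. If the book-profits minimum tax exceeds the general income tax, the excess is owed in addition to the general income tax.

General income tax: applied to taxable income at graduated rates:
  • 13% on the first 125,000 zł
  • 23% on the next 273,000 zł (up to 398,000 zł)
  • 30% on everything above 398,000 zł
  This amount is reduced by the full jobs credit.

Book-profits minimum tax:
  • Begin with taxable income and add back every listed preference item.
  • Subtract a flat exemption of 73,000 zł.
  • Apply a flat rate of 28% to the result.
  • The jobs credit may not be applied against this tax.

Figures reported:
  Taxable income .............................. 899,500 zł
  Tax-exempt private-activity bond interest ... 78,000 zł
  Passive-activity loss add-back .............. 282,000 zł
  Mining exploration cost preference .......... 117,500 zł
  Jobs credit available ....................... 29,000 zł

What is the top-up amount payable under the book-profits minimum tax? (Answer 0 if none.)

164,630 zł

General income tax:
  125,000 zł × 13% = 16,250 zł
  273,000 zł × 23% = 62,790 zł
  501,500 zł × 30% = 150,450 zł
  → 229,490 zł
  Less jobs credit 29,000 zł → 200,490 zł

Book-profits minimum tax:
  Adjusted income: 899,500 zł + 78,000 zł + 282,000 zł + 117,500 zł = 1,377,000 zł
  Less exemption 73,000 zł → base 1,304,000 zł
  1,304,000 zł × 28% = 365,120 zł

Excess of book-profits minimum tax over general income tax: 365,120 zł − 200,490 zł = 164,630 zł.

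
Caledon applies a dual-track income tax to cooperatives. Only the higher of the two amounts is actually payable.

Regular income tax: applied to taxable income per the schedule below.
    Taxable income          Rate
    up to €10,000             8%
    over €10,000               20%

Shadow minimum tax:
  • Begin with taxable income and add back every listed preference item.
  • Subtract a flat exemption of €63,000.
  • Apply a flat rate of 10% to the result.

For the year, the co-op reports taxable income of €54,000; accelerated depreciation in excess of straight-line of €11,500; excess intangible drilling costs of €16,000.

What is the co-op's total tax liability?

€9,600

Shadow minimum tax:
  Adjusted income: €54,000 + €11,500 + €16,000 = €81,500
  Less exemption €63,000 → base €18,500
  €18,500 × 10% = €1,850

Regular income tax:
  €10,000 × 8% = €800
  €44,000 × 20% = €8,800
  → €9,600

€9,600 > €1,850, so the regular income tax governs.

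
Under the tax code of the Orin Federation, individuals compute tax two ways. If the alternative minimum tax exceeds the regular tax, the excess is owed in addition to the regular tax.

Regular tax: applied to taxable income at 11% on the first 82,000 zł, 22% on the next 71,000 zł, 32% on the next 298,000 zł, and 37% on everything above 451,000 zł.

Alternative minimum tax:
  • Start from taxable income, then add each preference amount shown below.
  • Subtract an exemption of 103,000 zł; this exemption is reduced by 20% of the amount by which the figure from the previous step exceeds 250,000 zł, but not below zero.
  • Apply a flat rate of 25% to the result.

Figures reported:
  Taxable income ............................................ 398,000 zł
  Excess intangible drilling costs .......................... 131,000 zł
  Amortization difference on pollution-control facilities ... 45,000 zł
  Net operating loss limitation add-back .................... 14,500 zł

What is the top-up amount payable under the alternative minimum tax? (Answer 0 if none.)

Alternative minimum tax:
  Adjusted income: 398,000 zł + 131,000 zł + 45,000 zł + 14,500 zł = 588,500 zł
  Exemption: 103,000 zł − 20% × (588,500 zł − 250,000 zł) = 103,000 zł − 67,700 zł = 35,300 zł
  Base: 588,500 zł − 35,300 zł = 553,200 zł
  553,200 zł × 25% = 138,300 zł

Regular tax:
  82,000 zł × 11% = 9,020 zł
  71,000 zł × 22% = 15,620 zł
  245,000 zł × 32% = 78,400 zł
  → 103,040 zł

Excess of alternative minimum tax over regular tax: 138,300 zł − 103,040 zł = 35,260 zł.

35,260 zł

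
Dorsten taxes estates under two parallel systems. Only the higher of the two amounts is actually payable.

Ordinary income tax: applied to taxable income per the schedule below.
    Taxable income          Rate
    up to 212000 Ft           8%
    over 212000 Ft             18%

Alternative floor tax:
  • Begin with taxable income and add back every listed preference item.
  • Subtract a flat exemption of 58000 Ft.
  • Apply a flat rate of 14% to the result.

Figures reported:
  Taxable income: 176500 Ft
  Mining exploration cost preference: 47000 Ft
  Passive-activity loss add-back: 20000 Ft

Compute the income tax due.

Alternative floor tax:
  Adjusted income: 176500 Ft + 47000 Ft + 20000 Ft = 243500 Ft
  Less exemption 58000 Ft → base 185500 Ft
  185500 Ft × 14% = 25970 Ft

Ordinary income tax:
  176500 Ft × 8% = 14120 Ft

25970 Ft > 14120 Ft, so the alternative floor tax is the binding amount.

25970 Ft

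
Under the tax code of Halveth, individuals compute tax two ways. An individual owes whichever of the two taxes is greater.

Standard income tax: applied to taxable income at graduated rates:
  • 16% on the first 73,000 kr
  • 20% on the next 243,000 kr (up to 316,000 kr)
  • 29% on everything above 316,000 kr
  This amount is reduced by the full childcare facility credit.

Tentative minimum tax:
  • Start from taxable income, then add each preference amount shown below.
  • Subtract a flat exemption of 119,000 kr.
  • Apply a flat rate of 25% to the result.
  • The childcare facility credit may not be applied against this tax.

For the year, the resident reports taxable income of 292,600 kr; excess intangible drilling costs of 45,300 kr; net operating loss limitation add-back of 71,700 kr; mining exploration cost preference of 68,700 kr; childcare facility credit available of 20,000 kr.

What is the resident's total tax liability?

89,825 kr

Tentative minimum tax:
  Adjusted income: 292,600 kr + 45,300 kr + 71,700 kr + 68,700 kr = 478,300 kr
  Less exemption 119,000 kr → base 359,300 kr
  359,300 kr × 25% = 89,825 kr

Standard income tax:
  73,000 kr × 16% = 11,680 kr
  219,600 kr × 20% = 43,920 kr
  → 55,600 kr
  Less childcare facility credit 20,000 kr → 35,600 kr

89,825 kr > 35,600 kr, so the tentative minimum tax is the binding amount.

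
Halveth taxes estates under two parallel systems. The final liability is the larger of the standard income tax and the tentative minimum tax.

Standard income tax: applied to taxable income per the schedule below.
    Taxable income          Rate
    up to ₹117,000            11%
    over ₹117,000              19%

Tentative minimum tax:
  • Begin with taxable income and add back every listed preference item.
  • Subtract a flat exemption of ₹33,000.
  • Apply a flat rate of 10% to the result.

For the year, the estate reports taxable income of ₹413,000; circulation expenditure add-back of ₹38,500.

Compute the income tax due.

Standard income tax:
  ₹117,000 × 11% = ₹12,870
  ₹296,000 × 19% = ₹56,240
  → ₹69,110

Tentative minimum tax:
  Adjusted income: ₹413,000 + ₹38,500 = ₹451,500
  Less exemption ₹33,000 → base ₹418,500
  ₹418,500 × 10% = ₹41,850

₹69,110 > ₹41,850, so the standard income tax governs.

₹69,110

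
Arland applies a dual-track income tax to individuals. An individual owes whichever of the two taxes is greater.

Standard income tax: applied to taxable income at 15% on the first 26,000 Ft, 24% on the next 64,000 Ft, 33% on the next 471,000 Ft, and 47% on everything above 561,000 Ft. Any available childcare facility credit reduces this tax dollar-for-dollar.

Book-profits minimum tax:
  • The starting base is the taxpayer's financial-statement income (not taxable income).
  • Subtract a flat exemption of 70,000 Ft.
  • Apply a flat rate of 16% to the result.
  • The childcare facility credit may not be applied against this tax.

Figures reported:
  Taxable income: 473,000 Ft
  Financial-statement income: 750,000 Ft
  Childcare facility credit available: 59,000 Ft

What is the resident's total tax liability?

108,800 Ft

Book-profits minimum tax:
  Base (financial-statement income): 750,000 Ft
  Less exemption 70,000 Ft → base 680,000 Ft
  680,000 Ft × 16% = 108,800 Ft

Standard income tax:
  26,000 Ft × 15% = 3,900 Ft
  64,000 Ft × 24% = 15,360 Ft
  383,000 Ft × 33% = 126,390 Ft
  → 145,650 Ft
  Less childcare facility credit 59,000 Ft → 86,650 Ft

108,800 Ft > 86,650 Ft, so the book-profits minimum tax is the binding amount.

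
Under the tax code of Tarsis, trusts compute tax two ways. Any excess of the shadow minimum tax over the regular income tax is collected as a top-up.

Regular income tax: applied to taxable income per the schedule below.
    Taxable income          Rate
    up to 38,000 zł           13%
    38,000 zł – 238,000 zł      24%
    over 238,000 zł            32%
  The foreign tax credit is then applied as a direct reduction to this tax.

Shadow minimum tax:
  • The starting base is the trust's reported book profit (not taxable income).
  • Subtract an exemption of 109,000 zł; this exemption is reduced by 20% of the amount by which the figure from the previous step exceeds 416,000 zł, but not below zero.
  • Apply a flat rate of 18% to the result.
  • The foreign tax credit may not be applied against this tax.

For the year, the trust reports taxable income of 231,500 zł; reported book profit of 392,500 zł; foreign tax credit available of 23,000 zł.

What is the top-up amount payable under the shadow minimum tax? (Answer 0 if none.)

22,650 zł

Regular income tax:
  38,000 zł × 13% = 4,940 zł
  193,500 zł × 24% = 46,440 zł
  → 51,380 zł
  Less foreign tax credit 23,000 zł → 28,380 zł

Shadow minimum tax:
  Base (reported book profit): 392,500 zł
  Exemption: 392,500 zł ≤ 416,000 zł, so full 109,000 zł applies
  Base: 392,500 zł − 109,000 zł = 283,500 zł
  283,500 zł × 18% = 51,030 zł

Excess of shadow minimum tax over regular income tax: 51,030 zł − 28,380 zł = 22,650 zł.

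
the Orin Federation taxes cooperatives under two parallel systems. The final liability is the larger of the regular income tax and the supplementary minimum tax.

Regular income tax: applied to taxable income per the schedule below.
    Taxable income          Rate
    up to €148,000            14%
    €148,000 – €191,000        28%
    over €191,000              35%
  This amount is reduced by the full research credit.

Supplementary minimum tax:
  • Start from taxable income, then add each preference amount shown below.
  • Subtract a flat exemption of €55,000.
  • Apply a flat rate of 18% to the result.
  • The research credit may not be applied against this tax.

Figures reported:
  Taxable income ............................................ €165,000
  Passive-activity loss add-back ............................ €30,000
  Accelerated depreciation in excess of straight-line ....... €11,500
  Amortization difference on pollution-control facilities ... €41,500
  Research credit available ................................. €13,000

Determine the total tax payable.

€34,740

Supplementary minimum tax:
  Adjusted income: €165,000 + €30,000 + €11,500 + €41,500 = €248,000
  Less exemption €55,000 → base €193,000
  €193,000 × 18% = €34,740

Regular income tax:
  €148,000 × 14% = €20,720
  €17,000 × 28% = €4,760
  → €25,480
  Less research credit €13,000 → €12,480

€34,740 > €12,480, so the supplementary minimum tax is the binding amount.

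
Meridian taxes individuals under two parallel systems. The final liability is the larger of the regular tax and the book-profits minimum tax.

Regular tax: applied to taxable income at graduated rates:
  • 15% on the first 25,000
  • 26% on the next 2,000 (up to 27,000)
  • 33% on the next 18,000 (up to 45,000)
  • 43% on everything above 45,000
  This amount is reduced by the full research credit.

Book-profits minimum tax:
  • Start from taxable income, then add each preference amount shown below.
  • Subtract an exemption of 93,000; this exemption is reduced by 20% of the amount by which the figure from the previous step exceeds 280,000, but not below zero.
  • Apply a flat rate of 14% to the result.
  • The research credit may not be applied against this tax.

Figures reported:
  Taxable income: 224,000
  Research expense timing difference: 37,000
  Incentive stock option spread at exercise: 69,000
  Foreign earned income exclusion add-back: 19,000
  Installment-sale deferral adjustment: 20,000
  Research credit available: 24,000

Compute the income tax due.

63,180

Book-profits minimum tax:
  Adjusted income: 224,000 + 37,000 + 69,000 + 19,000 + 20,000 = 369,000
  Exemption: 93,000 − 20% × (369,000 − 280,000) = 93,000 − 17,800 = 75,200
  Base: 369,000 − 75,200 = 293,800
  293,800 × 14% = 41,132

Regular tax:
  25,000 × 15% = 3,750
  2,000 × 26% = 520
  18,000 × 33% = 5,940
  179,000 × 43% = 76,970
  → 87,180
  Less research credit 24,000 → 63,180

63,180 > 41,132, so the regular tax governs.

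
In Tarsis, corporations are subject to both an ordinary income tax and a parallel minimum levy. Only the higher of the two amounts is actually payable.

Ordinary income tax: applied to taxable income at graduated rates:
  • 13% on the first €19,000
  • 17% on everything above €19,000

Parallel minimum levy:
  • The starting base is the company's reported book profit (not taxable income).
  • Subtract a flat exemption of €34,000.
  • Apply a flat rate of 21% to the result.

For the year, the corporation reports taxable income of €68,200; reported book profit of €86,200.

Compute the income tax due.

Parallel minimum levy:
  Base (reported book profit): €86,200
  Less exemption €34,000 → base €52,200
  €52,200 × 21% = €10,962

Ordinary income tax:
  €19,000 × 13% = €2,470
  €49,200 × 17% = €8,364
  → €10,834

€10,962 > €10,834, so the parallel minimum levy is the binding amount.

€10,962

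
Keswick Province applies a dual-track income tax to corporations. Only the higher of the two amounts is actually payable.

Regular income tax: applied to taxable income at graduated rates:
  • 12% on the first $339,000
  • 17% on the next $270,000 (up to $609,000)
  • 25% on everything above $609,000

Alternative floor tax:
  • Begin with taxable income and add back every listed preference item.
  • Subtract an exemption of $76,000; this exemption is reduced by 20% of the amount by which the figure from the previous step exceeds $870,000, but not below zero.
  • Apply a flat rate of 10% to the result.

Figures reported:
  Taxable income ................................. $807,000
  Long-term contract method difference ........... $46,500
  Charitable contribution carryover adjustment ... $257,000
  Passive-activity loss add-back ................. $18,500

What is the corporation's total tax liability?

Alternative floor tax:
  Adjusted income: $807,000 + $46,500 + $257,000 + $18,500 = $1,129,000
  Exemption: $76,000 − 20% × ($1,129,000 − $870,000) = $76,000 − $51,800 = $24,200
  Base: $1,129,000 − $24,200 = $1,104,800
  $1,104,800 × 10% = $110,480

Regular income tax:
  $339,000 × 12% = $40,680
  $270,000 × 17% = $45,900
  $198,000 × 25% = $49,500
  → $136,080

$136,080 > $110,480, so the regular income tax governs.

$136,080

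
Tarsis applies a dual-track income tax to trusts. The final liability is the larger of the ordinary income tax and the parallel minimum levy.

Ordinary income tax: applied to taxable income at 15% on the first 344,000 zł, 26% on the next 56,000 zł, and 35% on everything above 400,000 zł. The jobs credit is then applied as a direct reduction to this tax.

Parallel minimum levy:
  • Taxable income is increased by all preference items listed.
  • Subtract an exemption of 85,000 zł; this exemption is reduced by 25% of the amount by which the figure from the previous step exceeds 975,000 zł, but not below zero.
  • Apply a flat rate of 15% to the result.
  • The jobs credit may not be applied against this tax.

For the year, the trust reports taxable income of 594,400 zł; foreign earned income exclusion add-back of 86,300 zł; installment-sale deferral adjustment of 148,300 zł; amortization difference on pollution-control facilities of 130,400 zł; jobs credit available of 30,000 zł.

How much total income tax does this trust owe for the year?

131,160 zł

Ordinary income tax:
  344,000 zł × 15% = 51,600 zł
  56,000 zł × 26% = 14,560 zł
  194,400 zł × 35% = 68,040 zł
  → 134,200 zł
  Less jobs credit 30,000 zł → 104,200 zł

Parallel minimum levy:
  Adjusted income: 594,400 zł + 86,300 zł + 148,300 zł + 130,400 zł = 959,400 zł
  Exemption: 959,400 zł ≤ 975,000 zł, so full 85,000 zł applies
  Base: 959,400 zł − 85,000 zł = 874,400 zł
  874,400 zł × 15% = 131,160 zł

131,160 zł > 104,200 zł, so the parallel minimum levy is the binding amount.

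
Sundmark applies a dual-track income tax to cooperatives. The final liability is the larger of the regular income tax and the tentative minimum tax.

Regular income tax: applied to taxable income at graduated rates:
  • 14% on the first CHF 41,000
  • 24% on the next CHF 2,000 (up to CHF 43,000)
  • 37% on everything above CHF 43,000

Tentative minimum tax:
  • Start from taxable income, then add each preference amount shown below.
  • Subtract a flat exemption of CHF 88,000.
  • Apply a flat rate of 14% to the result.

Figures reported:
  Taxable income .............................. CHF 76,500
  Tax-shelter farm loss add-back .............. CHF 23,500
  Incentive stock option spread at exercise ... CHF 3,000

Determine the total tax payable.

CHF 18,615

Tentative minimum tax:
  Adjusted income: CHF 76,500 + CHF 23,500 + CHF 3,000 = CHF 103,000
  Less exemption CHF 88,000 → base CHF 15,000
  CHF 15,000 × 14% = CHF 2,100

Regular income tax:
  CHF 41,000 × 14% = CHF 5,740
  CHF 2,000 × 24% = CHF 480
  CHF 33,500 × 37% = CHF 12,395
  → CHF 18,615

CHF 18,615 > CHF 2,100, so the regular income tax governs.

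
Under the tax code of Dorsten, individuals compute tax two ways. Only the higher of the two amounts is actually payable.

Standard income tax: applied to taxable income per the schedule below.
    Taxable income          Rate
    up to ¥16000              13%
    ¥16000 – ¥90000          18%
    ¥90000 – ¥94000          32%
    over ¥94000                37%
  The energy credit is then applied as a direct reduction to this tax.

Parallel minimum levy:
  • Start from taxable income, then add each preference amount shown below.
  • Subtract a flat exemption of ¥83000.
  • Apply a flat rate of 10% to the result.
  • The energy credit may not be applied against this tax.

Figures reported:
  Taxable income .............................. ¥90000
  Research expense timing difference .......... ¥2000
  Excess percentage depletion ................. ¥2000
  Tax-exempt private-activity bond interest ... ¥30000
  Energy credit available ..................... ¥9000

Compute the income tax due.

Standard income tax:
  ¥16000 × 13% = ¥2080
  ¥74000 × 18% = ¥13320
  → ¥15400
  Less energy credit ¥9000 → ¥6400

Parallel minimum levy:
  Adjusted income: ¥90000 + ¥2000 + ¥2000 + ¥30000 = ¥124000
  Less exemption ¥83000 → base ¥41000
  ¥41000 × 10% = ¥4100

¥6400 > ¥4100, so the standard income tax governs.

¥6400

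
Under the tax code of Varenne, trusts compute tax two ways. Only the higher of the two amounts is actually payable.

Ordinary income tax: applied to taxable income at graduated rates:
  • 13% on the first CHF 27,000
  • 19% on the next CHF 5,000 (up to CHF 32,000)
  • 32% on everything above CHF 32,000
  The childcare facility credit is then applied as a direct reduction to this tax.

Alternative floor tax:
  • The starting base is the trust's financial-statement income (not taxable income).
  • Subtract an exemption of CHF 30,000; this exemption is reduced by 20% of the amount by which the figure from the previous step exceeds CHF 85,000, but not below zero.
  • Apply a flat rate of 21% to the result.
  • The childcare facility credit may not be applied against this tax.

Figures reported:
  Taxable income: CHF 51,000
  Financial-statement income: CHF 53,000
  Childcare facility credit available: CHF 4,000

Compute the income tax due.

Alternative floor tax:
  Base (financial-statement income): CHF 53,000
  Exemption: CHF 53,000 ≤ CHF 85,000, so full CHF 30,000 applies
  Base: CHF 53,000 − CHF 30,000 = CHF 23,000
  CHF 23,000 × 21% = CHF 4,830

Ordinary income tax:
  CHF 27,000 × 13% = CHF 3,510
  CHF 5,000 × 19% = CHF 950
  CHF 19,000 × 32% = CHF 6,080
  → CHF 10,540
  Less childcare facility credit CHF 4,000 → CHF 6,540

CHF 6,540 > CHF 4,830, so the ordinary income tax governs.

CHF 6,540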